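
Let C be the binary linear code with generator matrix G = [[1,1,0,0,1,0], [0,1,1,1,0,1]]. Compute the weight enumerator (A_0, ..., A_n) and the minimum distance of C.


Weight distribution: A_0 = 1, A_3 = 1, A_4 = 1, A_5 = 1. Minimum distance d = 3.

Enumerate all 2^2 = 4 messages m ∈ F_2^2.
For each, compute codeword c = mG in F_2^6, then tally its weight.
  m = 00 → c = 000000, weight = 0.
  m = 10 → c = 110010, weight = 3.
  m = 01 → c = 011101, weight = 4.
  m = 11 → c = 101111, weight = 5.
Tally weights:
  weight 0: 1 codewords.
  weight 3: 1 codewords.
  weight 4: 1 codewords.
  weight 5: 1 codewords.
Minimum distance d = smallest w > 0 with A_w > 0 = 3.
Sanity: Σ A_w = 4 = 2^2 = 4 ✓.


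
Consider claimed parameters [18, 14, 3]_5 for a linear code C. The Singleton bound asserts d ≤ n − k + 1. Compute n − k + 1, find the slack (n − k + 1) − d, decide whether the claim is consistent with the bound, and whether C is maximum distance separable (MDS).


Singleton RHS = n − k + 1 = 5, slack = 2, bound satisfied, not MDS.

Singleton bound: d ≤ n − k + 1.
Here n = 18, k = 14, so n − k + 1 = 5.
Given d = 3, check d ≤ 5: YES.
Slack = (n − k + 1) − d = 2.
The code is NOT MDS (slack = 2 > 0).
Description: the claimed parameters are [18, 14, 3]_5; such a code would be non-MDS.


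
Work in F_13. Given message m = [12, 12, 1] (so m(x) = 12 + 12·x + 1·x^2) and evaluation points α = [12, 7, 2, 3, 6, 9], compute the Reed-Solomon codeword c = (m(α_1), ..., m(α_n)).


c = [1, 2, 1, 5, 3, 6]

Message polynomial: m(x) = 12 + 12·x + 1·x^2 (mod 13).
For each evaluation point α_i, compute m(α_i) mod 13:
  α_1 = 12: Horner steps 1 → 11 → 1, so m(12) = 1.
  α_2 = 7: Horner steps 1 → 6 → 2, so m(7) = 2.
  α_3 = 2: Horner steps 1 → 1 → 1, so m(2) = 1.
  α_4 = 3: Horner steps 1 → 2 → 5, so m(3) = 5.
  α_5 = 6: Horner steps 1 → 5 → 3, so m(6) = 3.
  α_6 = 9: Horner steps 1 → 8 → 6, so m(9) = 6.
Codeword c = [1, 2, 1, 5, 3, 6] ∈ F_13^6.


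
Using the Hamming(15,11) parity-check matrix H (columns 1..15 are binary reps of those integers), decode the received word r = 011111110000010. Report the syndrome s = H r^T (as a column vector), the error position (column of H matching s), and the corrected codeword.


s = (0, 1, 1, 1)^T, error position = 7, corrected codeword c = 011111010000010

Compute s = H r^T mod 2 one row at a time:
  s_1 = 1 + 0 + 0 + 0 + 0 + 0 + 1 + 0 = 2 ≡ 0 (mod 2).
  s_2 = 1 + 1 + 1 + 1 + 0 + 0 + 1 + 0 = 5 ≡ 1 (mod 2).
  s_3 = 1 + 1 + 1 + 1 + 0 + 0 + 1 + 0 = 5 ≡ 1 (mod 2).
  s_4 = 0 + 1 + 1 + 1 + 0 + 0 + 0 + 0 = 3 ≡ 1 (mod 2).
s = (0, 1, 1, 1)^T — this equals column 7 of H (binary 0111), so error is at position 7.
Correct: flip bit 7 of r = 011111110000010 to get c = 011111010000010.


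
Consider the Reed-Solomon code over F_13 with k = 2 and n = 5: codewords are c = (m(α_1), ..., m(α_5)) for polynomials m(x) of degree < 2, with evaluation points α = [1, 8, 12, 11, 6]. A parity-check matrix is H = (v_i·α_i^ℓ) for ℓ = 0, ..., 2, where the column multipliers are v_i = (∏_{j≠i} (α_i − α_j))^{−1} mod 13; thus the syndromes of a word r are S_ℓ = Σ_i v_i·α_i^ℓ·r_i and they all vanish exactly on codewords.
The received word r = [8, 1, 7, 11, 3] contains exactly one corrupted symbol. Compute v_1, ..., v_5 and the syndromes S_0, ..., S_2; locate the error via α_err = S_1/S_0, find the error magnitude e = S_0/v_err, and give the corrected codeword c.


S = (9, 4, 9), error at position 3, error magnitude e = 10, c = [8, 1, 10, 11, 3].

Step 1: column multipliers v_i = (∏_{j≠i}(α_i − α_j))^{−1} mod 13.
  i = 1 (α = 1): (1−8)(1−12)(1−11)(1−6) = (−7)·(−11)·(−10)·(−5) = 3850 ≡ 2, so v_1 = 2^{−1} = 7 (mod 13).
  i = 2 (α = 8): (8−1)(8−12)(8−11)(8−6) = 7·(−4)·(−3)·2 = 168 ≡ 12, so v_2 = 12^{−1} = 12 (mod 13).
  i = 3 (α = 12): (12−1)(12−8)(12−11)(12−6) = 11·4·1·6 = 264 ≡ 4, so v_3 = 4^{−1} = 10 (mod 13).
  i = 4 (α = 11): (11−1)(11−8)(11−12)(11−6) = 10·3·(−1)·5 = −150 ≡ 6, so v_4 = 6^{−1} = 11 (mod 13).
  i = 5 (α = 6): (6−1)(6−8)(6−12)(6−11) = 5·(−2)·(−6)·(−5) = −300 ≡ 12, so v_5 = 12^{−1} = 12 (mod 13).
  v = [7, 12, 10, 11, 12].
Step 2: syndromes of r = [8, 1, 7, 11, 3] (all sums mod 13).
  S_0 = Σ v_i r_i = 7·8 + 12·1 + 10·7 + 11·11 + 12·3 = 295 ≡ 9.
  S_1 = Σ v_i α_i r_i = 7·1·8 + 12·8·1 + 10·12·7 + 11·11·11 + 12·6·3 = 2539 ≡ 4.
  α_i^2 mod 13 = [1, 12, 1, 4, 10].
  S_2 = Σ v_i α_i^2 r_i = 7·1·8 + 12·12·1 + 10·1·7 + 11·4·11 + 12·10·3 = 1114 ≡ 9.
  S = (9, 4, 9) ≠ 0, so r is not a codeword (an error is present).
Step 3: locate the error. For a single error e at position i, S_ℓ = v_i·e·α_i^ℓ, so α_err = S_1/S_0.
  S_0^{−1} = 9^{−1} = 3 (mod 13), so α_err = 4·3 = 12 ≡ 12 = α_3. Error position i = 3.
  Consistency check: S_2/S_1 = 9·10 = 90 ≡ 12 = α_err ✓ (single-error assumption holds).
Step 4: error magnitude e = S_0/v_3 = S_0·∏_{j≠3}(α_3 − α_j) = 9·4 = 36 ≡ 10 (mod 13).
Step 5: correct position 3: c_3 = r_3 − e = 7 − 10 ≡ 10 (mod 13). Hence c = [8, 1, 10, 11, 3].
  Check: interpolating c through the α_i gives m(x) = 9 + 12·x (degree < 2) with m(α_i) = c_i for every i, so c is indeed a codeword.


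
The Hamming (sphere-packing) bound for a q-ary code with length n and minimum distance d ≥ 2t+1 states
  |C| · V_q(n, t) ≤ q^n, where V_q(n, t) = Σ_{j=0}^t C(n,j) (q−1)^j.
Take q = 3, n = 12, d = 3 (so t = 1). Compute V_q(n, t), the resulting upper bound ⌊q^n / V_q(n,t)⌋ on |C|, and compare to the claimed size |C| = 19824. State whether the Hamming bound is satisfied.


V_q(n, t) = 25, q^n = 531441, Hamming bound = 21257, |C| = 19824 ≤ bound (satisfied).

Step 1: Compute V_q(n, t) = Σ_{j=0}^1 C(n, j) (q−1)^j.
  j = 0: C(12,0)·(2)^0 = 1·1 = 1.
  j = 1: C(12,1)·(2)^1 = 12·2 = 24.
  V_q(n, t) = 1 + 24 = 25.
Step 2: q^n = 3^12 = 531441.
Step 3: Hamming bound ⌊q^n / V_q(n,t)⌋ = ⌊531441/25⌋ = 21257.
Step 4: Compare |C| = 19824 to 21257: satisfied.
The claimed |C| lies below the Hamming bound.


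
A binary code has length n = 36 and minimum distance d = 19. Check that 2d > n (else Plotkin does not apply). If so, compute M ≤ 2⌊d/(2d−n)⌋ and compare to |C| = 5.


Plotkin bound M ≤ 18; given |C| = 5 ≤ bound (satisfied).

Check applicability: 2d = 38, n = 36.
2d − n = 2 > 0, so Plotkin applies.
Compute d/(2d−n) = 19/2 ≈ 9.5000.
⌊d/(2d−n)⌋ = 9.
Plotkin bound: M ≤ 2·9 = 18.
Given |C| = 5, check: satisfied.
This |C| is below the Plotkin bound.


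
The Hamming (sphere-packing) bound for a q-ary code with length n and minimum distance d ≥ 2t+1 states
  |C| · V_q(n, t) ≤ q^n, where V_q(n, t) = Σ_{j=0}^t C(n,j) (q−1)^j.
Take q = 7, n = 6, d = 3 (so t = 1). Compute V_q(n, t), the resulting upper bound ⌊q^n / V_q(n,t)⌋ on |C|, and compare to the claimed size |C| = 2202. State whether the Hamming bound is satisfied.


V_q(n, t) = 37, q^n = 117649, Hamming bound = 3179, |C| = 2202 ≤ bound (satisfied).

Step 1: Compute V_q(n, t) = Σ_{j=0}^1 C(n, j) (q−1)^j.
  j = 0: C(6,0)·(6)^0 = 1·1 = 1.
  j = 1: C(6,1)·(6)^1 = 6·6 = 36.
  V_q(n, t) = 1 + 36 = 37.
Step 2: q^n = 7^6 = 117649.
Step 3: Hamming bound ⌊q^n / V_q(n,t)⌋ = ⌊117649/37⌋ = 3179.
Step 4: Compare |C| = 2202 to 3179: satisfied.
The claimed |C| lies below the Hamming bound.


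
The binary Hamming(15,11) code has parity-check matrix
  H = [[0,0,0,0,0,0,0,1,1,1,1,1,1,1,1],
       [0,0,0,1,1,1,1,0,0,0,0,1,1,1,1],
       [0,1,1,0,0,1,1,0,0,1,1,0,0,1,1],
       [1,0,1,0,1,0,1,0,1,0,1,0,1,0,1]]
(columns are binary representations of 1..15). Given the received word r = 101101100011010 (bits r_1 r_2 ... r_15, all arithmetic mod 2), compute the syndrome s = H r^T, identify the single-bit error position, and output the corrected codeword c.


s = (1, 1, 1, 0)^T, error position = 14, corrected codeword c = 101101100011000

Compute s = H r^T mod 2 one row at a time:
  s_1 = 0 + 0 + 0 + 1 + 1 + 0 + 1 + 0 = 3 ≡ 1 (mod 2).
  s_2 = 1 + 0 + 1 + 1 + 1 + 0 + 1 + 0 = 5 ≡ 1 (mod 2).
  s_3 = 0 + 1 + 1 + 1 + 0 + 1 + 1 + 0 = 5 ≡ 1 (mod 2).
  s_4 = 1 + 1 + 0 + 1 + 0 + 1 + 0 + 0 = 4 ≡ 0 (mod 2).
s = (1, 1, 1, 0)^T — this equals column 14 of H (binary 1110), so error is at position 14.
Correct: flip bit 14 of r = 101101100011010 to get c = 101101100011000.


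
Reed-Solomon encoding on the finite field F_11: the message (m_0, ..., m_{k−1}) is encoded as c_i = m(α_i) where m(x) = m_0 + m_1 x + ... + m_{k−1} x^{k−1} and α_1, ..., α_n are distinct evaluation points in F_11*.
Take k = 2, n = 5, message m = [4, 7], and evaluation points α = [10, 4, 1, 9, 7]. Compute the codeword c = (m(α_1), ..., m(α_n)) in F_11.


c = [8, 10, 0, 1, 9]

Message polynomial: m(x) = 4 + 7·x (mod 11).
For each evaluation point α_i, compute m(α_i) mod 11:
  α_1 = 10: Horner steps 7 → 8, so m(10) = 8.
  α_2 = 4: Horner steps 7 → 10, so m(4) = 10.
  α_3 = 1: Horner steps 7 → 0, so m(1) = 0.
  α_4 = 9: Horner steps 7 → 1, so m(9) = 1.
  α_5 = 7: Horner steps 7 → 9, so m(7) = 9.
Codeword c = [8, 10, 0, 1, 9] ∈ F_11^5.


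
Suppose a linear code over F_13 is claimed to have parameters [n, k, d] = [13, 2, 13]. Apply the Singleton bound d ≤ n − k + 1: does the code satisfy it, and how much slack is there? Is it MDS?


Singleton RHS = n − k + 1 = 12, slack = -1, bound violated (no such code; not MDS).

Singleton bound: d ≤ n − k + 1.
Here n = 13, k = 2, so n − k + 1 = 12.
Given d = 13, check d ≤ 12: NO.
Slack = (n − k + 1) − d = -1.
The slack is negative: d = 13 exceeds n − k + 1 = 12 by 1, so the Singleton bound is violated and no linear [13, 2, 13]_13 code can exist. In particular it is not MDS (MDS requires d = n − k + 1 exactly).
Description: the claimed parameters are [13, 2, 13]_13; such a code would be impossible (violates the Singleton bound).


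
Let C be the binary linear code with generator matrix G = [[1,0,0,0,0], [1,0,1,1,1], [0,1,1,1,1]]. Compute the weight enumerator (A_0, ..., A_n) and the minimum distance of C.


Weight distribution: A_0 = 1, A_1 = 2, A_2 = 1, A_3 = 1, A_4 = 2, A_5 = 1. Minimum distance d = 1.

Enumerate all 2^3 = 8 messages m ∈ F_2^3.
For each, compute codeword c = mG in F_2^5, then tally its weight.
  m = 000 → c = 00000, weight = 0.
  m = 100 → c = 10000, weight = 1.
  m = 010 → c = 10111, weight = 4.
  m = 110 → c = 00111, weight = 3.
  m = 001 → c = 01111, weight = 4.
  m = 101 → c = 11111, weight = 5.
  m = 011 → c = 11000, weight = 2.
  m = 111 → c = 01000, weight = 1.
Tally weights:
  weight 0: 1 codewords.
  weight 1: 2 codewords.
  weight 2: 1 codewords.
  weight 3: 1 codewords.
  weight 4: 2 codewords.
  weight 5: 1 codewords.
Minimum distance d = smallest w > 0 with A_w > 0 = 1.
Sanity: Σ A_w = 8 = 2^3 = 8 ✓.


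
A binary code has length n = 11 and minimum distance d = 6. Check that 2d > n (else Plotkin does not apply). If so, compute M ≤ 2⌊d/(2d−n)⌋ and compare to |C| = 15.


Plotkin bound M ≤ 12; given |C| = 15 > bound (violated).

Check applicability: 2d = 12, n = 11.
2d − n = 1 > 0, so Plotkin applies.
Compute d/(2d−n) = 6/1 ≈ 6.0000.
⌊d/(2d−n)⌋ = 6.
Plotkin bound: M ≤ 2·6 = 12.
Given |C| = 15, check: VIOLATED.
This |C| is above the Plotkin bound, so no binary code with n = 11, d = 6 and 15 codewords exists.


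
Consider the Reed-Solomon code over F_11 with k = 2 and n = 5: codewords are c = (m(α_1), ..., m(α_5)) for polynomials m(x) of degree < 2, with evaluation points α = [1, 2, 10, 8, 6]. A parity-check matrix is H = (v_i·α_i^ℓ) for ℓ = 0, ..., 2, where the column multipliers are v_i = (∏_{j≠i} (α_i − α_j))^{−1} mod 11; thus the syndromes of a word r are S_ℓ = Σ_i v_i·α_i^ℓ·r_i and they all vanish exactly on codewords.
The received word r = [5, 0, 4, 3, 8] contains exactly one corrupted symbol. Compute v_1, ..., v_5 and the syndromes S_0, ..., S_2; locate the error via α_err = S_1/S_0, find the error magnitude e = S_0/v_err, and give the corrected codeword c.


S = (1, 6, 3), error at position 5, error magnitude e = 6, c = [5, 0, 4, 3, 2].

Step 1: column multipliers v_i = (∏_{j≠i}(α_i − α_j))^{−1} mod 11.
  i = 1 (α = 1): (1−2)(1−10)(1−8)(1−6) = (−1)·(−9)·(−7)·(−5) = 315 ≡ 7, so v_1 = 7^{−1} = 8 (mod 11).
  i = 2 (α = 2): (2−1)(2−10)(2−8)(2−6) = 1·(−8)·(−6)·(−4) = −192 ≡ 6, so v_2 = 6^{−1} = 2 (mod 11).
  i = 3 (α = 10): (10−1)(10−2)(10−8)(10−6) = 9·8·2·4 = 576 ≡ 4, so v_3 = 4^{−1} = 3 (mod 11).
  i = 4 (α = 8): (8−1)(8−2)(8−10)(8−6) = 7·6·(−2)·2 = −168 ≡ 8, so v_4 = 8^{−1} = 7 (mod 11).
  i = 5 (α = 6): (6−1)(6−2)(6−10)(6−8) = 5·4·(−4)·(−2) = 160 ≡ 6, so v_5 = 6^{−1} = 2 (mod 11).
  v = [8, 2, 3, 7, 2].
Step 2: syndromes of r = [5, 0, 4, 3, 8] (all sums mod 11).
  S_0 = Σ v_i r_i = 8·5 + 2·0 + 3·4 + 7·3 + 2·8 = 89 ≡ 1.
  S_1 = Σ v_i α_i r_i = 8·1·5 + 2·2·0 + 3·10·4 + 7·8·3 + 2·6·8 = 424 ≡ 6.
  α_i^2 mod 11 = [1, 4, 1, 9, 3].
  S_2 = Σ v_i α_i^2 r_i = 8·1·5 + 2·4·0 + 3·1·4 + 7·9·3 + 2·3·8 = 289 ≡ 3.
  S = (1, 6, 3) ≠ 0, so r is not a codeword (an error is present).
Step 3: locate the error. For a single error e at position i, S_ℓ = v_i·e·α_i^ℓ, so α_err = S_1/S_0.
  S_0^{−1} = 1^{−1} = 1 (mod 11), so α_err = 6·1 = 6 ≡ 6 = α_5. Error position i = 5.
  Consistency check: S_2/S_1 = 3·2 = 6 ≡ 6 = α_err ✓ (single-error assumption holds).
Step 4: error magnitude e = S_0/v_5 = S_0·∏_{j≠5}(α_5 − α_j) = 1·6 = 6 ≡ 6 (mod 11).
Step 5: correct position 5: c_5 = r_5 − e = 8 − 6 ≡ 2 (mod 11). Hence c = [5, 0, 4, 3, 2].
  Check: interpolating c through the α_i gives m(x) = 10 + 6·x (degree < 2) with m(α_i) = c_i for every i, so c is indeed a codeword.


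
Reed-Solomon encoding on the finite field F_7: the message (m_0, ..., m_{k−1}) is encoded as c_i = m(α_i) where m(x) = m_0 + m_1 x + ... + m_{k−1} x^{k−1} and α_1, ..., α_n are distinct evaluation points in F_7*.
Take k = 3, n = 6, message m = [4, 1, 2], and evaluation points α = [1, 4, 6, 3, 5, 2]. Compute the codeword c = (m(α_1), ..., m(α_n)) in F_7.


c = [0, 5, 5, 4, 3, 0]

Message polynomial: m(x) = 4 + 1·x + 2·x^2 (mod 7).
For each evaluation point α_i, compute m(α_i) mod 7:
  α_1 = 1: Horner steps 2 → 3 → 0, so m(1) = 0.
  α_2 = 4: Horner steps 2 → 2 → 5, so m(4) = 5.
  α_3 = 6: Horner steps 2 → 6 → 5, so m(6) = 5.
  α_4 = 3: Horner steps 2 → 0 → 4, so m(3) = 4.
  α_5 = 5: Horner steps 2 → 4 → 3, so m(5) = 3.
  α_6 = 2: Horner steps 2 → 5 → 0, so m(2) = 0.
Codeword c = [0, 5, 5, 4, 3, 0] ∈ F_7^6.


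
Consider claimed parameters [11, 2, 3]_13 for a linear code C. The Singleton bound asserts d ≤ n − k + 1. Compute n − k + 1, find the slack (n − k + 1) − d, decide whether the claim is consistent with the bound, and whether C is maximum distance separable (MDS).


Singleton RHS = n − k + 1 = 10, slack = 7, bound satisfied, not MDS.

Singleton bound: d ≤ n − k + 1.
Here n = 11, k = 2, so n − k + 1 = 10.
Given d = 3, check d ≤ 10: YES.
Slack = (n − k + 1) − d = 7.
The code is NOT MDS (slack = 7 > 0).
Description: the claimed parameters are [11, 2, 3]_13; such a code would be non-MDS.


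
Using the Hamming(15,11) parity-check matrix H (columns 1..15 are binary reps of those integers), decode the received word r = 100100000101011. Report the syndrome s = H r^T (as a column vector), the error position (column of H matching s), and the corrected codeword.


s = (0, 0, 1, 0)^T, error position = 2, corrected codeword c = 110100000101011

Compute s = H r^T mod 2 one row at a time:
  s_1 = 0 + 0 + 1 + 0 + 1 + 0 + 1 + 1 = 4 ≡ 0 (mod 2).
  s_2 = 1 + 0 + 0 + 0 + 1 + 0 + 1 + 1 = 4 ≡ 0 (mod 2).
  s_3 = 0 + 0 + 0 + 0 + 1 + 0 + 1 + 1 = 3 ≡ 1 (mod 2).
  s_4 = 1 + 0 + 0 + 0 + 0 + 0 + 0 + 1 = 2 ≡ 0 (mod 2).
s = (0, 0, 1, 0)^T — this equals column 2 of H (binary 0010), so error is at position 2.
Correct: flip bit 2 of r = 100100000101011 to get c = 110100000101011.


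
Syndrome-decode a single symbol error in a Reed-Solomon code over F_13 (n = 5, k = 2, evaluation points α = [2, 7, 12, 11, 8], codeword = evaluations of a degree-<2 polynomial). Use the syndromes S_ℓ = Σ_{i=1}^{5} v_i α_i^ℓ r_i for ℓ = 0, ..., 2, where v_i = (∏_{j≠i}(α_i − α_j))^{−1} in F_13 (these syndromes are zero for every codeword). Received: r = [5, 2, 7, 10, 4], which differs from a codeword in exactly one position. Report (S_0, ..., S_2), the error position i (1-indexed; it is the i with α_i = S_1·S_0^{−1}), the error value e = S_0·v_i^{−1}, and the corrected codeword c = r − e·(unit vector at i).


S = (12, 1, 12), error at position 3, error magnitude e = 8, c = [5, 2, 12, 10, 4].

Step 1: column multipliers v_i = (∏_{j≠i}(α_i − α_j))^{−1} mod 13.
  i = 1 (α = 2): (2−7)(2−12)(2−11)(2−8) = (−5)·(−10)·(−9)·(−6) = 2700 ≡ 9, so v_1 = 9^{−1} = 3 (mod 13).
  i = 2 (α = 7): (7−2)(7−12)(7−11)(7−8) = 5·(−5)·(−4)·(−1) = −100 ≡ 4, so v_2 = 4^{−1} = 10 (mod 13).
  i = 3 (α = 12): (12−2)(12−7)(12−11)(12−8) = 10·5·1·4 = 200 ≡ 5, so v_3 = 5^{−1} = 8 (mod 13).
  i = 4 (α = 11): (11−2)(11−7)(11−12)(11−8) = 9·4·(−1)·3 = −108 ≡ 9, so v_4 = 9^{−1} = 3 (mod 13).
  i = 5 (α = 8): (8−2)(8−7)(8−12)(8−11) = 6·1·(−4)·(−3) = 72 ≡ 7, so v_5 = 7^{−1} = 2 (mod 13).
  v = [3, 10, 8, 3, 2].
Step 2: syndromes of r = [5, 2, 7, 10, 4] (all sums mod 13).
  S_0 = Σ v_i r_i = 3·5 + 10·2 + 8·7 + 3·10 + 2·4 = 129 ≡ 12.
  S_1 = Σ v_i α_i r_i = 3·2·5 + 10·7·2 + 8·12·7 + 3·11·10 + 2·8·4 = 1236 ≡ 1.
  α_i^2 mod 13 = [4, 10, 1, 4, 12].
  S_2 = Σ v_i α_i^2 r_i = 3·4·5 + 10·10·2 + 8·1·7 + 3·4·10 + 2·12·4 = 532 ≡ 12.
  S = (12, 1, 12) ≠ 0, so r is not a codeword (an error is present).
Step 3: locate the error. For a single error e at position i, S_ℓ = v_i·e·α_i^ℓ, so α_err = S_1/S_0.
  S_0^{−1} = 12^{−1} = 12 (mod 13), so α_err = 1·12 = 12 ≡ 12 = α_3. Error position i = 3.
  Consistency check: S_2/S_1 = 12·1 = 12 ≡ 12 = α_err ✓ (single-error assumption holds).
Step 4: error magnitude e = S_0/v_3 = S_0·∏_{j≠3}(α_3 − α_j) = 12·5 = 60 ≡ 8 (mod 13).
Step 5: correct position 3: c_3 = r_3 − e = 7 − 8 ≡ 12 (mod 13). Hence c = [5, 2, 12, 10, 4].
  Check: interpolating c through the α_i gives m(x) = 1 + 2·x (degree < 2) with m(α_i) = c_i for every i, so c is indeed a codeword.


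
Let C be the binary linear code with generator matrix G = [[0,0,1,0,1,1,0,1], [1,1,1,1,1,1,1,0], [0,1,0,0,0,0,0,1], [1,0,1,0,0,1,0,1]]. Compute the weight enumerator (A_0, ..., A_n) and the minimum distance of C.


Weight distribution: A_0 = 1, A_2 = 2, A_3 = 2, A_4 = 5, A_5 = 4, A_7 = 2. Minimum distance d = 2.

Enumerate all 2^4 = 16 messages m ∈ F_2^4.
For each, compute codeword c = mG in F_2^8, then tally its weight.
  m = 0000 → c = 00000000, weight = 0.
  m = 1000 → c = 00101101, weight = 4.
  m = 0100 → c = 11111110, weight = 7.
  m = 1100 → c = 11010011, weight = 5.
  m = 0010 → c = 01000001, weight = 2.
  m = 1010 → c = 01101100, weight = 4.
  m = 0110 → c = 10111111, weight = 7.
  m = 1110 → c = 10010010, weight = 3.
  m = 0001 → c = 10100101, weight = 4.
  m = 1001 → c = 10001000, weight = 2.
  m = 0101 → c = 01011011, weight = 5.
  m = 1101 → c = 01110110, weight = 5.
  m = 0011 → c = 11100100, weight = 4.
  m = 1011 → c = 11001001, weight = 4.
  m = 0111 → c = 00011010, weight = 3.
  m = 1111 → c = 00110111, weight = 5.
Tally weights:
  weight 0: 1 codewords.
  weight 2: 2 codewords.
  weight 3: 2 codewords.
  weight 4: 5 codewords.
  weight 5: 4 codewords.
  weight 7: 2 codewords.
Minimum distance d = smallest w > 0 with A_w > 0 = 2.
Sanity: Σ A_w = 16 = 2^4 = 16 ✓.


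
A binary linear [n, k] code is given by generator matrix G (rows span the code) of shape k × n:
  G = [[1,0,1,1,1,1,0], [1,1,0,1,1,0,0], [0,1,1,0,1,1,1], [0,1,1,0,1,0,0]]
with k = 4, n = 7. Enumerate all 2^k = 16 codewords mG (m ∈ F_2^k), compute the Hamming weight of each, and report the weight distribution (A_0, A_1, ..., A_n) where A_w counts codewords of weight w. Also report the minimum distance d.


Weight distribution: A_0 = 1, A_2 = 3, A_3 = 4, A_4 = 3, A_5 = 4, A_6 = 1. Minimum distance d = 2.

Enumerate all 2^4 = 16 messages m ∈ F_2^4.
For each, compute codeword c = mG in F_2^7, then tally its weight.
  m = 0000 → c = 0000000, weight = 0.
  m = 1000 → c = 1011110, weight = 5.
  m = 0100 → c = 1101100, weight = 4.
  m = 1100 → c = 0110010, weight = 3.
  m = 0010 → c = 0110111, weight = 5.
  m = 1010 → c = 1101001, weight = 4.
  m = 0110 → c = 1011011, weight = 5.
  m = 1110 → c = 0000101, weight = 2.
  m = 0001 → c = 0110100, weight = 3.
  m = 1001 → c = 1101010, weight = 4.
  m = 0101 → c = 1011000, weight = 3.
  m = 1101 → c = 0000110, weight = 2.
  m = 0011 → c = 0000011, weight = 2.
  m = 1011 → c = 1011101, weight = 5.
  m = 0111 → c = 1101111, weight = 6.
  m = 1111 → c = 0110001, weight = 3.
Tally weights:
  weight 0: 1 codewords.
  weight 2: 3 codewords.
  weight 3: 4 codewords.
  weight 4: 3 codewords.
  weight 5: 4 codewords.
  weight 6: 1 codewords.
Minimum distance d = smallest w > 0 with A_w > 0 = 2.
Sanity: Σ A_w = 16 = 2^4 = 16 ✓.


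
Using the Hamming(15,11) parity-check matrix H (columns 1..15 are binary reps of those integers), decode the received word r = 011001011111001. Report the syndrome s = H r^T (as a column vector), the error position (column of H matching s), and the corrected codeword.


s = (0, 1, 0, 0)^T, error position = 4, corrected codeword c = 011101011111001

Compute s = H r^T mod 2 one row at a time:
  s_1 = 1 + 1 + 1 + 1 + 1 + 0 + 0 + 1 = 6 ≡ 0 (mod 2).
  s_2 = 0 + 0 + 1 + 0 + 1 + 0 + 0 + 1 = 3 ≡ 1 (mod 2).
  s_3 = 1 + 1 + 1 + 0 + 1 + 1 + 0 + 1 = 6 ≡ 0 (mod 2).
  s_4 = 0 + 1 + 0 + 0 + 1 + 1 + 0 + 1 = 4 ≡ 0 (mod 2).
s = (0, 1, 0, 0)^T — this equals column 4 of H (binary 0100), so error is at position 4.
Correct: flip bit 4 of r = 011001011111001 to get c = 011101011111001.


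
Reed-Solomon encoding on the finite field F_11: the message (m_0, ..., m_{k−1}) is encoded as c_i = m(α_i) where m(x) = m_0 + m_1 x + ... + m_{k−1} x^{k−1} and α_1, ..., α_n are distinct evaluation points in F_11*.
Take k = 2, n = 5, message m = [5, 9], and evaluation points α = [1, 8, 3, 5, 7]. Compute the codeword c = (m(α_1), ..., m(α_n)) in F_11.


c = [3, 0, 10, 6, 2]

Message polynomial: m(x) = 5 + 9·x (mod 11).
For each evaluation point α_i, compute m(α_i) mod 11:
  α_1 = 1: Horner steps 9 → 3, so m(1) = 3.
  α_2 = 8: Horner steps 9 → 0, so m(8) = 0.
  α_3 = 3: Horner steps 9 → 10, so m(3) = 10.
  α_4 = 5: Horner steps 9 → 6, so m(5) = 6.
  α_5 = 7: Horner steps 9 → 2, so m(7) = 2.
Codeword c = [3, 0, 10, 6, 2] ∈ F_11^5.


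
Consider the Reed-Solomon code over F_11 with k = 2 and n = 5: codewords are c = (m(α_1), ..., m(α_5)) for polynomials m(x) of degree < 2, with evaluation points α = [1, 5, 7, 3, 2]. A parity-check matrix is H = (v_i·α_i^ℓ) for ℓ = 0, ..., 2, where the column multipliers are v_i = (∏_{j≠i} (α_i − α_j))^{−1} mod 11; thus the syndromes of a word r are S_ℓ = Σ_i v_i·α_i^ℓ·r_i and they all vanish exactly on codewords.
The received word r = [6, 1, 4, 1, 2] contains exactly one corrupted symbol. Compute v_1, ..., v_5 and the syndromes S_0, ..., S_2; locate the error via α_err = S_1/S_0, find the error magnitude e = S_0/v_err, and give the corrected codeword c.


S = (5, 4, 1), error at position 4, error magnitude e = 3, c = [6, 1, 4, 9, 2].

Step 1: column multipliers v_i = (∏_{j≠i}(α_i − α_j))^{−1} mod 11.
  i = 1 (α = 1): (1−5)(1−7)(1−3)(1−2) = (−4)·(−6)·(−2)·(−1) = 48 ≡ 4, so v_1 = 4^{−1} = 3 (mod 11).
  i = 2 (α = 5): (5−1)(5−7)(5−3)(5−2) = 4·(−2)·2·3 = −48 ≡ 7, so v_2 = 7^{−1} = 8 (mod 11).
  i = 3 (α = 7): (7−1)(7−5)(7−3)(7−2) = 6·2·4·5 = 240 ≡ 9, so v_3 = 9^{−1} = 5 (mod 11).
  i = 4 (α = 3): (3−1)(3−5)(3−7)(3−2) = 2·(−2)·(−4)·1 = 16 ≡ 5, so v_4 = 5^{−1} = 9 (mod 11).
  i = 5 (α = 2): (2−1)(2−5)(2−7)(2−3) = 1·(−3)·(−5)·(−1) = −15 ≡ 7, so v_5 = 7^{−1} = 8 (mod 11).
  v = [3, 8, 5, 9, 8].
Step 2: syndromes of r = [6, 1, 4, 1, 2] (all sums mod 11).
  S_0 = Σ v_i r_i = 3·6 + 8·1 + 5·4 + 9·1 + 8·2 = 71 ≡ 5.
  S_1 = Σ v_i α_i r_i = 3·1·6 + 8·5·1 + 5·7·4 + 9·3·1 + 8·2·2 = 257 ≡ 4.
  α_i^2 mod 11 = [1, 3, 5, 9, 4].
  S_2 = Σ v_i α_i^2 r_i = 3·1·6 + 8·3·1 + 5·5·4 + 9·9·1 + 8·4·2 = 287 ≡ 1.
  S = (5, 4, 1) ≠ 0, so r is not a codeword (an error is present).
Step 3: locate the error. For a single error e at position i, S_ℓ = v_i·e·α_i^ℓ, so α_err = S_1/S_0.
  S_0^{−1} = 5^{−1} = 9 (mod 11), so α_err = 4·9 = 36 ≡ 3 = α_4. Error position i = 4.
  Consistency check: S_2/S_1 = 1·3 = 3 ≡ 3 = α_err ✓ (single-error assumption holds).
Step 4: error magnitude e = S_0/v_4 = S_0·∏_{j≠4}(α_4 − α_j) = 5·5 = 25 ≡ 3 (mod 11).
Step 5: correct position 4: c_4 = r_4 − e = 1 − 3 ≡ 9 (mod 11). Hence c = [6, 1, 4, 9, 2].
  Check: interpolating c through the α_i gives m(x) = 10 + 7·x (degree < 2) with m(α_i) = c_i for every i, so c is indeed a codeword.


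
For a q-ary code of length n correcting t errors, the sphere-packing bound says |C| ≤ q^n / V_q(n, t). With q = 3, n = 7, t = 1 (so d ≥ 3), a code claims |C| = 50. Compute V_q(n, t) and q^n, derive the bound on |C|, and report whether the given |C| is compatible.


V_q(n, t) = 15, q^n = 2187, Hamming bound = 145, |C| = 50 ≤ bound (satisfied).

Step 1: Compute V_q(n, t) = Σ_{j=0}^1 C(n, j) (q−1)^j.
  j = 0: C(7,0)·(2)^0 = 1·1 = 1.
  j = 1: C(7,1)·(2)^1 = 7·2 = 14.
  V_q(n, t) = 1 + 14 = 15.
Step 2: q^n = 3^7 = 2187.
Step 3: Hamming bound ⌊q^n / V_q(n,t)⌋ = ⌊2187/15⌋ = 145.
Step 4: Compare |C| = 50 to 145: satisfied.
The claimed |C| lies below the Hamming bound.


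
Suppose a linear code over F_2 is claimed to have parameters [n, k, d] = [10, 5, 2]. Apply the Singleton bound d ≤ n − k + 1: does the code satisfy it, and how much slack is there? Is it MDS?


Singleton RHS = n − k + 1 = 6, slack = 4, bound satisfied, not MDS.

Singleton bound: d ≤ n − k + 1.
Here n = 10, k = 5, so n − k + 1 = 6.
Given d = 2, check d ≤ 6: YES.
Slack = (n − k + 1) − d = 4.
The code is NOT MDS (slack = 4 > 0).
Description: the claimed parameters are [10, 5, 2]_2; such a code would be non-MDS.


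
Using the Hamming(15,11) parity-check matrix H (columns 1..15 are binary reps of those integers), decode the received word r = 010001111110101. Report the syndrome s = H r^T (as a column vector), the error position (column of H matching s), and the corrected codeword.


s = (0, 0, 0, 1)^T, error position = 1, corrected codeword c = 110001111110101

Compute s = H r^T mod 2 one row at a time:
  s_1 = 1 + 1 + 1 + 1 + 0 + 1 + 0 + 1 = 6 ≡ 0 (mod 2).
  s_2 = 0 + 0 + 1 + 1 + 0 + 1 + 0 + 1 = 4 ≡ 0 (mod 2).
  s_3 = 1 + 0 + 1 + 1 + 1 + 1 + 0 + 1 = 6 ≡ 0 (mod 2).
  s_4 = 0 + 0 + 0 + 1 + 1 + 1 + 1 + 1 = 5 ≡ 1 (mod 2).
s = (0, 0, 0, 1)^T — this equals column 1 of H (binary 0001), so error is at position 1.
Correct: flip bit 1 of r = 010001111110101 to get c = 110001111110101.


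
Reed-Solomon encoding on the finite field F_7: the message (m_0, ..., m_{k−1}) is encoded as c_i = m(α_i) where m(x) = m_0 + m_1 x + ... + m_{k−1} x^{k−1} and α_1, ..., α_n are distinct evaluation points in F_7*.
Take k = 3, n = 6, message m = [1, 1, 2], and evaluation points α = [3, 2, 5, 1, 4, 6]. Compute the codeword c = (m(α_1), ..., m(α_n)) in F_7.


c = [1, 4, 0, 4, 2, 2]

Message polynomial: m(x) = 1 + 1·x + 2·x^2 (mod 7).
For each evaluation point α_i, compute m(α_i) mod 7:
  α_1 = 3: Horner steps 2 → 0 → 1, so m(3) = 1.
  α_2 = 2: Horner steps 2 → 5 → 4, so m(2) = 4.
  α_3 = 5: Horner steps 2 → 4 → 0, so m(5) = 0.
  α_4 = 1: Horner steps 2 → 3 → 4, so m(1) = 4.
  α_5 = 4: Horner steps 2 → 2 → 2, so m(4) = 2.
  α_6 = 6: Horner steps 2 → 6 → 2, so m(6) = 2.
Codeword c = [1, 4, 0, 4, 2, 2] ∈ F_7^6.


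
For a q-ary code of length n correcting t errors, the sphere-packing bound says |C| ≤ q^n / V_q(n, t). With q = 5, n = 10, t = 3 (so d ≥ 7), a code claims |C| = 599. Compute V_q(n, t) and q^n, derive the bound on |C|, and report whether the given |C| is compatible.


V_q(n, t) = 8441, q^n = 9765625, Hamming bound = 1156, |C| = 599 ≤ bound (satisfied).

Step 1: Compute V_q(n, t) = Σ_{j=0}^3 C(n, j) (q−1)^j.
  j = 0: C(10,0)·(4)^0 = 1·1 = 1.
  j = 1: C(10,1)·(4)^1 = 10·4 = 40.
  j = 2: C(10,2)·(4)^2 = 45·16 = 720.
  j = 3: C(10,3)·(4)^3 = 120·64 = 7680.
  V_q(n, t) = 1 + 40 + 720 + 7680 = 8441.
Step 2: q^n = 5^10 = 9765625.
Step 3: Hamming bound ⌊q^n / V_q(n,t)⌋ = ⌊9765625/8441⌋ = 1156.
Step 4: Compare |C| = 599 to 1156: satisfied.
The claimed |C| lies below the Hamming bound.


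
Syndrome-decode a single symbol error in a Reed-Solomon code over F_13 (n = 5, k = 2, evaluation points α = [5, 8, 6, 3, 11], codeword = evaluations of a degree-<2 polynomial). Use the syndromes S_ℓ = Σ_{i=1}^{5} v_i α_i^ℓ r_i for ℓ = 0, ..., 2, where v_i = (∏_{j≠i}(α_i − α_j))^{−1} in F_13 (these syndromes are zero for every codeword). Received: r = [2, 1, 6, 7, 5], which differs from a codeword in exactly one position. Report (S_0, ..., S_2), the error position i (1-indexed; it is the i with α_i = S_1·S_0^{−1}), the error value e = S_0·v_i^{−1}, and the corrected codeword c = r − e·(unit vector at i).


S = (1, 11, 4), error at position 5, error magnitude e = 5, c = [2, 1, 6, 7, 0].

Step 1: column multipliers v_i = (∏_{j≠i}(α_i − α_j))^{−1} mod 13.
  i = 1 (α = 5): (5−8)(5−6)(5−3)(5−11) = (−3)·(−1)·2·(−6) = −36 ≡ 3, so v_1 = 3^{−1} = 9 (mod 13).
  i = 2 (α = 8): (8−5)(8−6)(8−3)(8−11) = 3·2·5·(−3) = −90 ≡ 1, so v_2 = 1^{−1} = 1 (mod 13).
  i = 3 (α = 6): (6−5)(6−8)(6−3)(6−11) = 1·(−2)·3·(−5) = 30 ≡ 4, so v_3 = 4^{−1} = 10 (mod 13).
  i = 4 (α = 3): (3−5)(3−8)(3−6)(3−11) = (−2)·(−5)·(−3)·(−8) = 240 ≡ 6, so v_4 = 6^{−1} = 11 (mod 13).
  i = 5 (α = 11): (11−5)(11−8)(11−6)(11−3) = 6·3·5·8 = 720 ≡ 5, so v_5 = 5^{−1} = 8 (mod 13).
  v = [9, 1, 10, 11, 8].
Step 2: syndromes of r = [2, 1, 6, 7, 5] (all sums mod 13).
  S_0 = Σ v_i r_i = 9·2 + 1·1 + 10·6 + 11·7 + 8·5 = 196 ≡ 1.
  S_1 = Σ v_i α_i r_i = 9·5·2 + 1·8·1 + 10·6·6 + 11·3·7 + 8·11·5 = 1129 ≡ 11.
  α_i^2 mod 13 = [12, 12, 10, 9, 4].
  S_2 = Σ v_i α_i^2 r_i = 9·12·2 + 1·12·1 + 10·10·6 + 11·9·7 + 8·4·5 = 1681 ≡ 4.
  S = (1, 11, 4) ≠ 0, so r is not a codeword (an error is present).
Step 3: locate the error. For a single error e at position i, S_ℓ = v_i·e·α_i^ℓ, so α_err = S_1/S_0.
  S_0^{−1} = 1^{−1} = 1 (mod 13), so α_err = 11·1 = 11 ≡ 11 = α_5. Error position i = 5.
  Consistency check: S_2/S_1 = 4·6 = 24 ≡ 11 = α_err ✓ (single-error assumption holds).
Step 4: error magnitude e = S_0/v_5 = S_0·∏_{j≠5}(α_5 − α_j) = 1·5 = 5 ≡ 5 (mod 13).
Step 5: correct position 5: c_5 = r_5 − e = 5 − 5 ≡ 0 (mod 13). Hence c = [2, 1, 6, 7, 0].
  Check: interpolating c through the α_i gives m(x) = 8 + 4·x (degree < 2) with m(α_i) = c_i for every i, so c is indeed a codeword.


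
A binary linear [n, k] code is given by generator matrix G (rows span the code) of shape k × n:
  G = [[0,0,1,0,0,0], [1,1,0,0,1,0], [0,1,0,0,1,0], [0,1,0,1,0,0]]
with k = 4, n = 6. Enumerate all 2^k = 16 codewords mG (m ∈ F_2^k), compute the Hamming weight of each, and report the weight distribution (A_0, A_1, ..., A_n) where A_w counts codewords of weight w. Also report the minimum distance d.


Weight distribution: A_0 = 1, A_1 = 2, A_2 = 4, A_3 = 6, A_4 = 3. Minimum distance d = 1.

Enumerate all 2^4 = 16 messages m ∈ F_2^4.
For each, compute codeword c = mG in F_2^6, then tally its weight.
  m = 0000 → c = 000000, weight = 0.
  m = 1000 → c = 001000, weight = 1.
  m = 0100 → c = 110010, weight = 3.
  m = 1100 → c = 111010, weight = 4.
  m = 0010 → c = 010010, weight = 2.
  m = 1010 → c = 011010, weight = 3.
  m = 0110 → c = 100000, weight = 1.
  m = 1110 → c = 101000, weight = 2.
  m = 0001 → c = 010100, weight = 2.
  m = 1001 → c = 011100, weight = 3.
  m = 0101 → c = 100110, weight = 3.
  m = 1101 → c = 101110, weight = 4.
  m = 0011 → c = 000110, weight = 2.
  m = 1011 → c = 001110, weight = 3.
  m = 0111 → c = 110100, weight = 3.
  m = 1111 → c = 111100, weight = 4.
Tally weights:
  weight 0: 1 codewords.
  weight 1: 2 codewords.
  weight 2: 4 codewords.
  weight 3: 6 codewords.
  weight 4: 3 codewords.
Minimum distance d = smallest w > 0 with A_w > 0 = 1.
Sanity: Σ A_w = 16 = 2^4 = 16 ✓.


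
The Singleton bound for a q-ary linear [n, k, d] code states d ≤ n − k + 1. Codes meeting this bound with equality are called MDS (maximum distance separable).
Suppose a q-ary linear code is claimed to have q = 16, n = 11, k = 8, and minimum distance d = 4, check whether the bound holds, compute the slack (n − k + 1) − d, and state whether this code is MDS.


Singleton RHS = n − k + 1 = 4, slack = 0, bound satisfied, MDS.

Singleton bound: d ≤ n − k + 1.
Here n = 11, k = 8, so n − k + 1 = 4.
Given d = 4, check d ≤ 4: YES.
Slack = (n − k + 1) − d = 0.
The code is MDS (slack = 0).
Description: the claimed parameters are [11, 8, 4]_16; such a code would be MDS (meets Singleton bound).


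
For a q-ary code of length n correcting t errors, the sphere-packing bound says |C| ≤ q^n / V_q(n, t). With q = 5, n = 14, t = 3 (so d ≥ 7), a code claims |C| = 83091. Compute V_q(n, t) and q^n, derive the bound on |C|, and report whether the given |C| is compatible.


V_q(n, t) = 24809, q^n = 6103515625, Hamming bound = 246020, |C| = 83091 ≤ bound (satisfied).

Step 1: Compute V_q(n, t) = Σ_{j=0}^3 C(n, j) (q−1)^j.
  j = 0: C(14,0)·(4)^0 = 1·1 = 1.
  j = 1: C(14,1)·(4)^1 = 14·4 = 56.
  j = 2: C(14,2)·(4)^2 = 91·16 = 1456.
  j = 3: C(14,3)·(4)^3 = 364·64 = 23296.
  V_q(n, t) = 1 + 56 + 1456 + 23296 = 24809.
Step 2: q^n = 5^14 = 6103515625.
Step 3: Hamming bound ⌊q^n / V_q(n,t)⌋ = ⌊6103515625/24809⌋ = 246020.
Step 4: Compare |C| = 83091 to 246020: satisfied.
The claimed |C| lies below the Hamming bound.


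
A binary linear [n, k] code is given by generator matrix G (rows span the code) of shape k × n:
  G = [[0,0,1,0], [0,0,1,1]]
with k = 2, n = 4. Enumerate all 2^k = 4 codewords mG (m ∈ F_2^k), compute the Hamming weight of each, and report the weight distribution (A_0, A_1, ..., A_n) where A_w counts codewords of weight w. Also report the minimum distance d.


Weight distribution: A_0 = 1, A_1 = 2, A_2 = 1. Minimum distance d = 1.

Enumerate all 2^2 = 4 messages m ∈ F_2^2.
For each, compute codeword c = mG in F_2^4, then tally its weight.
  m = 00 → c = 0000, weight = 0.
  m = 10 → c = 0010, weight = 1.
  m = 01 → c = 0011, weight = 2.
  m = 11 → c = 0001, weight = 1.
Tally weights:
  weight 0: 1 codewords.
  weight 1: 2 codewords.
  weight 2: 1 codewords.
Minimum distance d = smallest w > 0 with A_w > 0 = 1.
Sanity: Σ A_w = 4 = 2^2 = 4 ✓.


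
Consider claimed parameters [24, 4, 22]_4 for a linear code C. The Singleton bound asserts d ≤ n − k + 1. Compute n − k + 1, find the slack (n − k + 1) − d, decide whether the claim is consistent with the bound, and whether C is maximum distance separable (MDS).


Singleton RHS = n − k + 1 = 21, slack = -1, bound violated (no such code; not MDS).

Singleton bound: d ≤ n − k + 1.
Here n = 24, k = 4, so n − k + 1 = 21.
Given d = 22, check d ≤ 21: NO.
Slack = (n − k + 1) − d = -1.
The slack is negative: d = 22 exceeds n − k + 1 = 21 by 1, so the Singleton bound is violated and no linear [24, 4, 22]_4 code can exist. In particular it is not MDS (MDS requires d = n − k + 1 exactly).
Description: the claimed parameters are [24, 4, 22]_4; such a code would be impossible (violates the Singleton bound).


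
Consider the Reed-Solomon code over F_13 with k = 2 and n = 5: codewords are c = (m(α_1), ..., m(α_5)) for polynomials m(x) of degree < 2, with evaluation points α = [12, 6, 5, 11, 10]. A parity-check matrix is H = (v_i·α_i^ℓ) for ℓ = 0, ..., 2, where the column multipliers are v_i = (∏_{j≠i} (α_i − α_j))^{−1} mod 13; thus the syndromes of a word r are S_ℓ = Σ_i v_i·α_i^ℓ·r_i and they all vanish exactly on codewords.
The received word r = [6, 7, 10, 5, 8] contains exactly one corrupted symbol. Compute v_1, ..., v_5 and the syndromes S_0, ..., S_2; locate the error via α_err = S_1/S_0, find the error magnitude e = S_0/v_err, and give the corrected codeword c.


S = (5, 8, 5), error at position 1, error magnitude e = 4, c = [2, 7, 10, 5, 8].

Step 1: column multipliers v_i = (∏_{j≠i}(α_i − α_j))^{−1} mod 13.
  i = 1 (α = 12): (12−6)(12−5)(12−11)(12−10) = 6·7·1·2 = 84 ≡ 6, so v_1 = 6^{−1} = 11 (mod 13).
  i = 2 (α = 6): (6−12)(6−5)(6−11)(6−10) = (−6)·1·(−5)·(−4) = −120 ≡ 10, so v_2 = 10^{−1} = 4 (mod 13).
  i = 3 (α = 5): (5−12)(5−6)(5−11)(5−10) = (−7)·(−1)·(−6)·(−5) = 210 ≡ 2, so v_3 = 2^{−1} = 7 (mod 13).
  i = 4 (α = 11): (11−12)(11−6)(11−5)(11−10) = (−1)·5·6·1 = −30 ≡ 9, so v_4 = 9^{−1} = 3 (mod 13).
  i = 5 (α = 10): (10−12)(10−6)(10−5)(10−11) = (−2)·4·5·(−1) = 40 ≡ 1, so v_5 = 1^{−1} = 1 (mod 13).
  v = [11, 4, 7, 3, 1].
Step 2: syndromes of r = [6, 7, 10, 5, 8] (all sums mod 13).
  S_0 = Σ v_i r_i = 11·6 + 4·7 + 7·10 + 3·5 + 1·8 = 187 ≡ 5.
  S_1 = Σ v_i α_i r_i = 11·12·6 + 4·6·7 + 7·5·10 + 3·11·5 + 1·10·8 = 1555 ≡ 8.
  α_i^2 mod 13 = [1, 10, 12, 4, 9].
  S_2 = Σ v_i α_i^2 r_i = 11·1·6 + 4·10·7 + 7·12·10 + 3·4·5 + 1·9·8 = 1318 ≡ 5.
  S = (5, 8, 5) ≠ 0, so r is not a codeword (an error is present).
Step 3: locate the error. For a single error e at position i, S_ℓ = v_i·e·α_i^ℓ, so α_err = S_1/S_0.
  S_0^{−1} = 5^{−1} = 8 (mod 13), so α_err = 8·8 = 64 ≡ 12 = α_1. Error position i = 1.
  Consistency check: S_2/S_1 = 5·5 = 25 ≡ 12 = α_err ✓ (single-error assumption holds).
Step 4: error magnitude e = S_0/v_1 = S_0·∏_{j≠1}(α_1 − α_j) = 5·6 = 30 ≡ 4 (mod 13).
Step 5: correct position 1: c_1 = r_1 − e = 6 − 4 ≡ 2 (mod 13). Hence c = [2, 7, 10, 5, 8].
  Check: interpolating c through the α_i gives m(x) = 12 + 10·x (degree < 2) with m(α_i) = c_i for every i, so c is indeed a codeword.


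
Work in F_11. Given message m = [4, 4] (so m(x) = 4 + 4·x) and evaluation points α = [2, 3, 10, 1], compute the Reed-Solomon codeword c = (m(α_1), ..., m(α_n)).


c = [1, 5, 0, 8]

Message polynomial: m(x) = 4 + 4·x (mod 11).
For each evaluation point α_i, compute m(α_i) mod 11:
  α_1 = 2: Horner steps 4 → 1, so m(2) = 1.
  α_2 = 3: Horner steps 4 → 5, so m(3) = 5.
  α_3 = 10: Horner steps 4 → 0, so m(10) = 0.
  α_4 = 1: Horner steps 4 → 8, so m(1) = 8.
Codeword c = [1, 5, 0, 8] ∈ F_11^4.


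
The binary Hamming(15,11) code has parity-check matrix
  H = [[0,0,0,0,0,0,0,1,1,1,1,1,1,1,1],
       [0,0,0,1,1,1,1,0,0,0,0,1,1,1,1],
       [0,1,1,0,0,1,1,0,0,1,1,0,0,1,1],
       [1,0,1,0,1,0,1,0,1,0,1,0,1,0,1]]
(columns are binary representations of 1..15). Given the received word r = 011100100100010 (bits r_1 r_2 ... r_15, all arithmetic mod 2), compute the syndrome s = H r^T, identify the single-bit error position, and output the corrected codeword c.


s = (0, 1, 1, 0)^T, error position = 6, corrected codeword c = 011101100100010

Compute s = H r^T mod 2 one row at a time:
  s_1 = 0 + 0 + 1 + 0 + 0 + 0 + 1 + 0 = 2 ≡ 0 (mod 2).
  s_2 = 1 + 0 + 0 + 1 + 0 + 0 + 1 + 0 = 3 ≡ 1 (mod 2).
  s_3 = 1 + 1 + 0 + 1 + 1 + 0 + 1 + 0 = 5 ≡ 1 (mod 2).
  s_4 = 0 + 1 + 0 + 1 + 0 + 0 + 0 + 0 = 2 ≡ 0 (mod 2).
s = (0, 1, 1, 0)^T — this equals column 6 of H (binary 0110), so error is at position 6.
Correct: flip bit 6 of r = 011100100100010 to get c = 011101100100010.
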